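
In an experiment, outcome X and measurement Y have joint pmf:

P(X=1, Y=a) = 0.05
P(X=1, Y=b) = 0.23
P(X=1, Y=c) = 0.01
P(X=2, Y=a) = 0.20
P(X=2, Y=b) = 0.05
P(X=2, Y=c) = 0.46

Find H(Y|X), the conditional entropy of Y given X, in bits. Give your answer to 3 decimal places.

Marginals: p(X) = (0.2900, 0.7100), p(Y) = (0.2500, 0.2800, 0.4700).
H(Y|X) = Σ p(X) · H(Y|X=·).
  X=1: p=0.2900, H(Y|X=1) = 0.8700
  X=2: p=0.7100, H(Y|X=2) = 1.1901
Weighted sum = 1.097 bits.

1.097 bits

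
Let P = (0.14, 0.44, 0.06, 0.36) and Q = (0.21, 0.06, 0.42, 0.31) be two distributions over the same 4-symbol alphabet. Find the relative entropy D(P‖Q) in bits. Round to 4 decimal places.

1.0921 bits

D(P‖Q) = Σ p·log₂(p/q).
  0.14·log₂(0.14/0.21) = -0.08189
  0.44·log₂(0.44/0.06) = 1.26477
  0.06·log₂(0.06/0.42) = -0.16844
  0.36·log₂(0.36/0.31) = 0.07766
D(P‖Q) = 1.0921 bits.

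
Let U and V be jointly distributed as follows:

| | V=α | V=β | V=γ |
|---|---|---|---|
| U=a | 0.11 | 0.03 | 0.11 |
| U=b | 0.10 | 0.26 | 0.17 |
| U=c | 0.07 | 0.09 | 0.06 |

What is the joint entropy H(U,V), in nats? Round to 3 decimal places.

H(U,V) = −Σ p(x,y)·ln p(x,y) over all 9 cells.
  cell (a,α): −0.11·ln0.11 = 0.2428
  cell (a,β): −0.03·ln0.03 = 0.1052
  cell (a,γ): −0.11·ln0.11 = 0.2428
  cell (b,α): −0.10·ln0.10 = 0.2303
  cell (b,β): −0.26·ln0.26 = 0.3502
  cell (b,γ): −0.17·ln0.17 = 0.3012
  cell (c,α): −0.07·ln0.07 = 0.1861
  cell (c,β): −0.09·ln0.09 = 0.2167
  cell (c,γ): −0.06·ln0.06 = 0.1688
Sum = 2.044 nats.

2.044 nats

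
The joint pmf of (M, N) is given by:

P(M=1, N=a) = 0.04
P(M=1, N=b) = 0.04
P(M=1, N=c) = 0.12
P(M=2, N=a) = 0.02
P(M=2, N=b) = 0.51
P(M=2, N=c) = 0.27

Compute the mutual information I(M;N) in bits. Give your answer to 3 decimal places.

Marginals: p(M) = (0.2000, 0.8000), p(N) = (0.0600, 0.5500, 0.3900).
I(M;N) = H(M) + H(N) − H(M,N).
H(M) = 0.7219, H(N) = 1.2477, H(M,N) = 1.8569.
I(M;N) = 0.7219 + 1.2477 − 1.8569 = 0.113 bits.

0.113 bits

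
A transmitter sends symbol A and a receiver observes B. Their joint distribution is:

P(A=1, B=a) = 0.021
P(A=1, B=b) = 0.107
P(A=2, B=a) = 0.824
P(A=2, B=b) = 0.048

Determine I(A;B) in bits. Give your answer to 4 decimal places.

Marginals: p(A) = (0.1280, 0.8720), p(B) = (0.8450, 0.1550).
I(A;B) = Σ p(x,y)·log₂[p(x,y)/(p(x)p(y))].
  (1,a): 0.021·log₂(0.1942) = -0.04966
  (1,b): 0.107·log₂(5.3931) = 0.26013
  (2,a): 0.824·log₂(1.1183) = 0.13291
  (2,b): 0.048·log₂(0.3551) = -0.07169
Sum = 0.2717 bits.

0.2717 bits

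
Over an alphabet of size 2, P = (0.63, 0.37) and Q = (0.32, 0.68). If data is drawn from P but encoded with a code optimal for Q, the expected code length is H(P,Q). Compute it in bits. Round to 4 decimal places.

H(P,Q) = −Σ p·log₂ q.
  −0.63·log₂(0.32) = 1.03563
  −0.37·log₂(0.68) = 0.20587
H(P,Q) = 1.2415 bits.

1.2415 bits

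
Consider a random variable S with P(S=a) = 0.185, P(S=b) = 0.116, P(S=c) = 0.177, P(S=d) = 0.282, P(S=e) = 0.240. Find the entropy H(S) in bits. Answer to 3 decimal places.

H(S) = −Σ p·log₂ p.
  −(0.185)·log₂(0.185) = 0.4504
  −(0.116)·log₂(0.116) = 0.3605
  −(0.177)·log₂(0.177) = 0.4422
  −(0.282)·log₂(0.282) = 0.5150
  −(0.240)·log₂(0.240) = 0.4941
Sum: 0.4504 + 0.3605 + 0.4422 + 0.5150 + 0.4941 = 2.262 bits.

2.262 bits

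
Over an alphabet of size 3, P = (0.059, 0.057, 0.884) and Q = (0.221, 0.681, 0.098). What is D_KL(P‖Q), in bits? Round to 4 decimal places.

D(P‖Q) = Σ p·log₂(p/q).
  0.059·log₂(0.059/0.221) = -0.11241
  0.057·log₂(0.057/0.681) = -0.20398
  0.884·log₂(0.884/0.098) = 2.80510
D(P‖Q) = 2.4887 bits.

2.4887 bits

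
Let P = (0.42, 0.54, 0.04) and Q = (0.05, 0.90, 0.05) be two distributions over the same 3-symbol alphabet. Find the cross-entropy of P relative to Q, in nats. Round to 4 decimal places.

H(P,Q) = −Σ p·ln q.
  −0.42·ln(0.05) = 1.25821
  −0.54·ln(0.90) = 0.05689
  −0.04·ln(0.05) = 0.11983
H(P,Q) = 1.4349 nats.

1.4349 nats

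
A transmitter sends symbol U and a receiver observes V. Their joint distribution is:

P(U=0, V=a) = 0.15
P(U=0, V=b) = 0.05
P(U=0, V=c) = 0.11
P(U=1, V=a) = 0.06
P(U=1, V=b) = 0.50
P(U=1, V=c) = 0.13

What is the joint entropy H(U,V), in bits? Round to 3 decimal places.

2.103 bits

H(U,V) = −Σ p(x,y)·log₂ p(x,y) over all 6 cells.
  cell (0,a): −0.15·log₂0.15 = 0.4105
  cell (0,b): −0.05·log₂0.05 = 0.2161
  cell (0,c): −0.11·log₂0.11 = 0.3503
  cell (1,a): −0.06·log₂0.06 = 0.2435
  cell (1,b): −0.50·log₂0.50 = 0.5000
  cell (1,c): −0.13·log₂0.13 = 0.3826
Sum = 2.103 bits.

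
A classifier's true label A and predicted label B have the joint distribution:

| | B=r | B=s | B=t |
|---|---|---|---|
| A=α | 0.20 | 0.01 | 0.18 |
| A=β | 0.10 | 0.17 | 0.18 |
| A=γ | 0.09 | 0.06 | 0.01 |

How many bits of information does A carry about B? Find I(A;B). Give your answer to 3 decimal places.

Marginals: p(A) = (0.3900, 0.4500, 0.1600), p(B) = (0.3900, 0.2400, 0.3700).
I(A;B) = H(A) + H(B) − H(A,B).
H(A) = 1.4712, H(B) = 1.5547, H(A,B) = 2.8108.
I(A;B) = 1.4712 + 1.5547 − 2.8108 = 0.215 bits.

0.215 bits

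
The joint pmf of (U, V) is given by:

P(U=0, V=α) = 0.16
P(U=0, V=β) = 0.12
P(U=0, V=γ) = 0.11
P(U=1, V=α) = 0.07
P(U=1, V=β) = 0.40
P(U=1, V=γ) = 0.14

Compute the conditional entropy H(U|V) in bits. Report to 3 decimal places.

0.857 bits

Chain rule: H(U|V) = H(U,V) − H(V).
Marginals: p(U) = (0.3900, 0.6100), p(V) = (0.2300, 0.5200, 0.2500).
H(U,V) = 2.3348 bits; H(V) = 1.4782 bits.
H(U|V) = 2.3348 − 1.4782 = 0.857 bits.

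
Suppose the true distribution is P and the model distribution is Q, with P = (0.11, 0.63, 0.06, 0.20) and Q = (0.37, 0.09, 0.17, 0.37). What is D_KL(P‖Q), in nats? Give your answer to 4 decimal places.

D(P‖Q) = Σ p·ln(p/q).
  0.11·ln(0.11/0.37) = -0.13343
  0.63·ln(0.63/0.09) = 1.22592
  0.06·ln(0.06/0.17) = -0.06249
  0.20·ln(0.20/0.37) = -0.12304
D(P‖Q) = 0.9070 nats.

0.9070 nats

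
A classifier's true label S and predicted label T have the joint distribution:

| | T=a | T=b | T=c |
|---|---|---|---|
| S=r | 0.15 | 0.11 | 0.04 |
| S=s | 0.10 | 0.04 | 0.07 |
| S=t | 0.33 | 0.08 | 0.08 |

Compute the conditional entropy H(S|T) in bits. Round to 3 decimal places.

1.445 bits

Marginals: p(S) = (0.3000, 0.2100, 0.4900), p(T) = (0.5800, 0.2300, 0.1900).
H(S|T) = Σ p(T) · H(S|T=·).
  T=a: p=0.5800, H(S|T=a) = 1.4047
  T=b: p=0.2300, H(S|T=b) = 1.4777
  T=c: p=0.1900, H(S|T=c) = 1.5294
Weighted sum = 1.445 bits.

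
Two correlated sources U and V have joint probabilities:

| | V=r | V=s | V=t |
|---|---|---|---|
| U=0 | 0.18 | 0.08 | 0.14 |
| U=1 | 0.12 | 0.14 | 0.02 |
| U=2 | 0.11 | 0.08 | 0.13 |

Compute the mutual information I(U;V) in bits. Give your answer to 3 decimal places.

Marginals: p(U) = (0.4000, 0.2800, 0.3200), p(V) = (0.4100, 0.3000, 0.2900).
I(U;V) = Σ p(x,y)·log₂[p(x,y)/(p(x)p(y))].
  (0,r): 0.18·log₂(1.0976) = 0.0242
  (0,s): 0.08·log₂(0.6667) = -0.0468
  (0,t): 0.14·log₂(1.2069) = 0.0380
  (1,r): 0.12·log₂(1.0453) = 0.0077
  (1,s): 0.14·log₂(1.6667) = 0.1032
  (1,t): 0.02·log₂(0.2463) = -0.0404
  (2,r): 0.11·log₂(0.8384) = -0.0280
  (2,s): 0.08·log₂(0.8333) = -0.0210
  (2,t): 0.13·log₂(1.4009) = 0.0632
Sum = 0.100 bits.

0.100 bits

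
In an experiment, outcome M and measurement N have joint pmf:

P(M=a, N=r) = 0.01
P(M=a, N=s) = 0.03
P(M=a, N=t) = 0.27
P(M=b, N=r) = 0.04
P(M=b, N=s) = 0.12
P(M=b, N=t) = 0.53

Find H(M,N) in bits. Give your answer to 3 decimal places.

1.766 bits

H(M,N) = −Σ p(x,y)·log₂ p(x,y) over all 6 cells.
  cell (a,r): −0.01·log₂0.01 = 0.0664
  cell (a,s): −0.03·log₂0.03 = 0.1518
  cell (a,t): −0.27·log₂0.27 = 0.5100
  cell (b,r): −0.04·log₂0.04 = 0.1858
  cell (b,s): −0.12·log₂0.12 = 0.3671
  cell (b,t): −0.53·log₂0.53 = 0.4854
Sum = 1.766 bits.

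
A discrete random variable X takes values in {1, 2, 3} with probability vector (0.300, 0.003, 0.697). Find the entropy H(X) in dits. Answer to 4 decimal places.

H(X) = −Σ p·log₁₀ p.
  −(0.300)·log₁₀(0.300) = 0.15686
  −(0.003)·log₁₀(0.003) = 0.00757
  −(0.697)·log₁₀(0.697) = 0.10927
Sum: 0.15686 + 0.00757 + 0.10927 = 0.2737 dits.

0.2737 dits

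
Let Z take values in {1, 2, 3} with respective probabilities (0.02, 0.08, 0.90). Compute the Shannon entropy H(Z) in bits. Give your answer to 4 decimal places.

0.5412 bits

H(Z) = −Σ p·log₂ p.
  −(0.02)·log₂(0.02) = 0.11288
  −(0.08)·log₂(0.08) = 0.29151
  −(0.90)·log₂(0.90) = 0.13680
Sum: 0.11288 + 0.29151 + 0.13680 = 0.5412 bits.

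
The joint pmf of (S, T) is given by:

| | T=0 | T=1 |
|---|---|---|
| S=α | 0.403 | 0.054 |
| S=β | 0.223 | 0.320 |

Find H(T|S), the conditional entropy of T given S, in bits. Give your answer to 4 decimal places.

Chain rule: H(T|S) = H(S,T) − H(S).
Marginals: p(S) = (0.4570, 0.5430), p(T) = (0.6260, 0.3740).
H(S,T) = 1.7646 bits; H(S) = 0.9947 bits.
H(T|S) = 1.7646 − 0.9947 = 0.7699 bits.

0.7699 bits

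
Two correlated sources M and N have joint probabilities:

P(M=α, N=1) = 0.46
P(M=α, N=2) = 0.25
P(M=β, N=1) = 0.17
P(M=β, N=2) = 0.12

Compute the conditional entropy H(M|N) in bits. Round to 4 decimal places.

0.8663 bits

Marginals: p(M) = (0.7100, 0.2900), p(N) = (0.6300, 0.3700).
H(M|N) = Σ p(N) · H(M|N=·).
  N=1: p=0.6300, H(M|N=1) = 0.8412
  N=2: p=0.3700, H(M|N=2) = 0.9090
Weighted sum = 0.8663 bits.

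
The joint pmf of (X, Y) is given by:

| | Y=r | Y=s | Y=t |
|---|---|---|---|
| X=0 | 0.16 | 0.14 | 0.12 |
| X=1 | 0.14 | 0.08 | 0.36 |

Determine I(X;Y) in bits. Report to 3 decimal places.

0.085 bits

Marginals: p(X) = (0.4200, 0.5800), p(Y) = (0.3000, 0.2200, 0.4800).
I(X;Y) = H(X) + H(Y) − H(X,Y).
H(X) = 0.9815, H(Y) = 1.5099, H(X,Y) = 2.4064.
I(X;Y) = 0.9815 + 1.5099 − 2.4064 = 0.085 bits.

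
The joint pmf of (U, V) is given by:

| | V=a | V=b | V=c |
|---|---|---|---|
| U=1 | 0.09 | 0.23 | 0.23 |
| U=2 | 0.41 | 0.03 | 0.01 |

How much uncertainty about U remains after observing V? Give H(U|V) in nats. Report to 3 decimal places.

0.370 nats

Marginals: p(U) = (0.5500, 0.4500), p(V) = (0.5000, 0.2600, 0.2400).
H(U|V) = Σ p(V) · H(U|V=·).
  V=a: p=0.5000, H(U|V=a) = 0.4714
  V=b: p=0.2600, H(U|V=b) = 0.3576
  V=c: p=0.2400, H(U|V=c) = 0.1732
Weighted sum = 0.370 nats.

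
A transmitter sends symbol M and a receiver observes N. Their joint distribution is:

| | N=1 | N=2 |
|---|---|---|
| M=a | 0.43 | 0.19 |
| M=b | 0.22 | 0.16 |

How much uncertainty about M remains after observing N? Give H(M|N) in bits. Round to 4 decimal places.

0.9483 bits

Marginals: p(M) = (0.6200, 0.3800), p(N) = (0.6500, 0.3500).
H(M|N) = Σ p(N) · H(M|N=·).
  N=1: p=0.6500, H(M|N=1) = 0.9233
  N=2: p=0.3500, H(M|N=2) = 0.9947
Weighted sum = 0.9483 bits.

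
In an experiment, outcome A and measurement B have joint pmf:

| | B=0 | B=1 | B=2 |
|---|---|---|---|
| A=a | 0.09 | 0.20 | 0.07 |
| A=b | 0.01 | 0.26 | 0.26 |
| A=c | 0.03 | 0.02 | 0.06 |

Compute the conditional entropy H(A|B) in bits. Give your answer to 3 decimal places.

1.210 bits

Marginals: p(A) = (0.3600, 0.5300, 0.1100), p(B) = (0.1300, 0.4800, 0.3900).
H(A|B) = Σ p(B) · H(A|B=·).
  B=0: p=0.1300, H(A|B=0) = 1.1401
  B=1: p=0.4800, H(A|B=1) = 1.1964
  B=2: p=0.3900, H(A|B=2) = 1.2502
Weighted sum = 1.210 bits.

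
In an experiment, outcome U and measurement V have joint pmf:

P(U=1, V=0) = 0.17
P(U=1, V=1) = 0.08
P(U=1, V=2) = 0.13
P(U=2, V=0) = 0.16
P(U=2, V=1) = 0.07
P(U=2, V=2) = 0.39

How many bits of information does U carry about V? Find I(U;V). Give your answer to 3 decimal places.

0.057 bits

Marginals: p(U) = (0.3800, 0.6200), p(V) = (0.3300, 0.1500, 0.5200).
I(U;V) = H(U) + H(V) − H(U,V).
H(U) = 0.9580, H(V) = 1.4289, H(U,V) = 2.3301.
I(U;V) = 0.9580 + 1.4289 − 2.3301 = 0.057 bits.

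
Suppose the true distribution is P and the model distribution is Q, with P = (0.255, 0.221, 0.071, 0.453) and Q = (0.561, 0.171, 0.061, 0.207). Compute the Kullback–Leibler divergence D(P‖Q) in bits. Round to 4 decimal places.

D(P‖Q) = Σ p·log₂(p/q).
  0.255·log₂(0.255/0.561) = -0.29006
  0.221·log₂(0.221/0.171) = 0.08178
  0.071·log₂(0.071/0.061) = 0.01555
  0.453·log₂(0.453/0.207) = 0.51184
D(P‖Q) = 0.3191 bits.

0.3191 bits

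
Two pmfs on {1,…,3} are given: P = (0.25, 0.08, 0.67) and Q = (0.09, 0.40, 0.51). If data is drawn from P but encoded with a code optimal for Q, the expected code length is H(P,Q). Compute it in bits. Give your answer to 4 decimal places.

H(P,Q) = −Σ p·log₂ q.
  −0.25·log₂(0.09) = 0.86848
  −0.08·log₂(0.40) = 0.10575
  −0.67·log₂(0.51) = 0.65086
H(P,Q) = 1.6251 bits.

1.6251 bits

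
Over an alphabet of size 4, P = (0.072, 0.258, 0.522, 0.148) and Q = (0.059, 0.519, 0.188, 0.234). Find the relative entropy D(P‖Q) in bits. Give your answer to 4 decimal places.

D(P‖Q) = Σ p·log₂(p/q).
  0.072·log₂(0.072/0.059) = 0.02068
  0.258·log₂(0.258/0.519) = -0.26016
  0.522·log₂(0.522/0.188) = 0.76907
  0.148·log₂(0.148/0.234) = -0.09781
D(P‖Q) = 0.4318 bits.

0.4318 bits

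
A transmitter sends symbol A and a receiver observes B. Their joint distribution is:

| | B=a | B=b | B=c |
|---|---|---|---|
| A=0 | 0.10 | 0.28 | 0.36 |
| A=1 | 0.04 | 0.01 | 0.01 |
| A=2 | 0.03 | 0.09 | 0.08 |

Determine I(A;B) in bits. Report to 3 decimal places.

0.061 bits

Marginals: p(A) = (0.7400, 0.0600, 0.2000), p(B) = (0.1700, 0.3800, 0.4500).
I(A;B) = Σ p(x,y)·log₂[p(x,y)/(p(x)p(y))].
  (0,a): 0.10·log₂(0.7949) = -0.0331
  (0,b): 0.28·log₂(0.9957) = -0.0017
  (0,c): 0.36·log₂(1.0811) = 0.0405
  (1,a): 0.04·log₂(3.9216) = 0.0789
  (1,b): 0.01·log₂(0.4386) = -0.0119
  (1,c): 0.01·log₂(0.3704) = -0.0143
  (2,a): 0.03·log₂(0.8824) = -0.0054
  (2,b): 0.09·log₂(1.1842) = 0.0220
  (2,c): 0.08·log₂(0.8889) = -0.0136
Sum = 0.061 bits.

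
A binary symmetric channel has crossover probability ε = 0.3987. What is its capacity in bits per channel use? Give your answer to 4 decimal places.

0.0298 bits

Binary symmetric channel: C = 1 − h₂(ε) where h₂ is the binary entropy function.
h₂(0.3987) = −0.3987·log₂0.3987 − 0.6013·log₂0.6013 = 0.9702.
C = 1 − 0.9702 = 0.0298 bits per channel use.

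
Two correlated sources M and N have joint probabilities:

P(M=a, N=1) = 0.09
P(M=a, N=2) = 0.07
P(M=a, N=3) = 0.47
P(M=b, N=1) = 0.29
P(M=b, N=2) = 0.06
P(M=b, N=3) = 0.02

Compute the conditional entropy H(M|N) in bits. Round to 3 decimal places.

0.550 bits

Chain rule: H(M|N) = H(M,N) − H(N).
Marginals: p(M) = (0.6300, 0.3700), p(N) = (0.3800, 0.1300, 0.4900).
H(M,N) = 1.9675 bits; H(N) = 1.4174 bits.
H(M|N) = 1.9675 − 1.4174 = 0.550 bits.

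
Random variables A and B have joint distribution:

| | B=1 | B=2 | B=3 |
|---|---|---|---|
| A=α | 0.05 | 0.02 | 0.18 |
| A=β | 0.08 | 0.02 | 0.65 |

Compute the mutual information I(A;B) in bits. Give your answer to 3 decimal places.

Marginals: p(A) = (0.2500, 0.7500), p(B) = (0.1300, 0.0400, 0.8300).
I(A;B) = Σ p(x,y)·log₂[p(x,y)/(p(x)p(y))].
  (α,1): 0.05·log₂(1.5385) = 0.0311
  (α,2): 0.02·log₂(2.0000) = 0.0200
  (α,3): 0.18·log₂(0.8675) = -0.0369
  (β,1): 0.08·log₂(0.8205) = -0.0228
  (β,2): 0.02·log₂(0.6667) = -0.0117
  (β,3): 0.65·log₂(1.0442) = 0.0405
Sum = 0.020 bits.

0.020 bits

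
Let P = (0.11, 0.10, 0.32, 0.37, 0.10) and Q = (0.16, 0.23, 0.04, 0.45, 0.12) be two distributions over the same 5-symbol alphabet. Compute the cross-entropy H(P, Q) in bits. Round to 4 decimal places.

2.7210 bits

H(P,Q) = −Σ p·log₂ q.
  −0.11·log₂(0.16) = 0.29082
  −0.10·log₂(0.23) = 0.21203
  −0.32·log₂(0.04) = 1.48603
  −0.37·log₂(0.45) = 0.42624
  −0.10·log₂(0.12) = 0.30589
H(P,Q) = 2.7210 bits.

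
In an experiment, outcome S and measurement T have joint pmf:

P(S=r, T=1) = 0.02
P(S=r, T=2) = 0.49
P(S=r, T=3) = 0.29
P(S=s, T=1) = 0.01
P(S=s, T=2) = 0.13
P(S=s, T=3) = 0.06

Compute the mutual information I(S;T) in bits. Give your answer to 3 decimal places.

0.004 bits

Marginals: p(S) = (0.8000, 0.2000), p(T) = (0.0300, 0.6200, 0.3500).
I(S;T) = H(S) + H(T) − H(S,T).
H(S) = 0.7219, H(T) = 1.1095, H(S,T) = 1.8277.
I(S;T) = 0.7219 + 1.1095 − 1.8277 = 0.004 bits.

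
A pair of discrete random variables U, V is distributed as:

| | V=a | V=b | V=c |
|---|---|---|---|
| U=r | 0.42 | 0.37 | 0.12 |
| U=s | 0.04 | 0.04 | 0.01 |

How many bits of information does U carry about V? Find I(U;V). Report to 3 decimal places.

0.000 bits

Marginals: p(U) = (0.9100, 0.0900), p(V) = (0.4600, 0.4100, 0.1300).
I(U;V) = Σ p(x,y)·log₂[p(x,y)/(p(x)p(y))].
  (r,a): 0.42·log₂(1.0033) = 0.0020
  (r,b): 0.37·log₂(0.9917) = -0.0045
  (r,c): 0.12·log₂(1.0144) = 0.0025
  (s,a): 0.04·log₂(0.9662) = -0.0020
  (s,b): 0.04·log₂(1.0840) = 0.0047
  (s,c): 0.01·log₂(0.8547) = -0.0023
Sum = 0.000 bits.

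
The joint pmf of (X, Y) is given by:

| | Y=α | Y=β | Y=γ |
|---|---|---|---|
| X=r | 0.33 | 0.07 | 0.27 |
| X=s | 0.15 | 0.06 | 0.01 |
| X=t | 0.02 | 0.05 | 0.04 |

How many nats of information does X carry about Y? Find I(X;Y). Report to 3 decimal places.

0.102 nats

Marginals: p(X) = (0.6700, 0.2200, 0.1100), p(Y) = (0.5000, 0.1800, 0.3200).
I(X;Y) = H(X) + H(Y) − H(X,Y).
H(X) = 0.8442, H(Y) = 1.0199, H(X,Y) = 1.7617.
I(X;Y) = 0.8442 + 1.0199 − 1.7617 = 0.102 nats.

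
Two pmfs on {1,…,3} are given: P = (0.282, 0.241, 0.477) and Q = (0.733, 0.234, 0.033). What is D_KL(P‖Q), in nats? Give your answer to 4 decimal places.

D(P‖Q) = Σ p·ln(p/q).
  0.282·ln(0.282/0.733) = -0.26938
  0.241·ln(0.241/0.234) = 0.00710
  0.477·ln(0.477/0.033) = 1.27407
D(P‖Q) = 1.0118 nats.

1.0118 nats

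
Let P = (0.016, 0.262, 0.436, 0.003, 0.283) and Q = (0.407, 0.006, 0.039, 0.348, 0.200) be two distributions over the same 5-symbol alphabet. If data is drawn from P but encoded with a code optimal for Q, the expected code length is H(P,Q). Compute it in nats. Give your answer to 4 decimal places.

H(P,Q) = −Σ p·ln q.
  −0.016·ln(0.407) = 0.01438
  −0.262·ln(0.006) = 1.34039
  −0.436·ln(0.039) = 1.41447
  −0.003·ln(0.348) = 0.00317
  −0.283·ln(0.200) = 0.45547
H(P,Q) = 3.2279 nats.

3.2279 nats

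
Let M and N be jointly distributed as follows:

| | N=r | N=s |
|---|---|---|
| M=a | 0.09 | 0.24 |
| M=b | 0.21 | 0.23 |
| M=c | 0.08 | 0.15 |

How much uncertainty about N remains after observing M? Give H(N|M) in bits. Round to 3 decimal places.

Marginals: p(M) = (0.3300, 0.4400, 0.2300), p(N) = (0.3800, 0.6200).
H(N|M) = Σ p(M) · H(N|M=·).
  M=a: p=0.3300, H(N|M=a) = 0.8454
  M=b: p=0.4400, H(N|M=b) = 0.9985
  M=c: p=0.2300, H(N|M=c) = 0.9321
Weighted sum = 0.933 bits.

0.933 bits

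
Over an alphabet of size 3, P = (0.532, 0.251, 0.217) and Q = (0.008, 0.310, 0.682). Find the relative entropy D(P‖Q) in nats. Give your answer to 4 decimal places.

D(P‖Q) = Σ p·ln(p/q).
  0.532·ln(0.532/0.008) = 2.23291
  0.251·ln(0.251/0.310) = -0.05299
  0.217·ln(0.217/0.682) = -0.24849
D(P‖Q) = 1.9314 nats.

1.9314 nats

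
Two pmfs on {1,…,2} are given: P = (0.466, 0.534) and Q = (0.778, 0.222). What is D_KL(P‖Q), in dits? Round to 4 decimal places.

D(P‖Q) = Σ p·log₁₀(p/q).
  0.466·log₁₀(0.466/0.778) = -0.10373
  0.534·log₁₀(0.534/0.222) = 0.20355
D(P‖Q) = 0.0998 dits.

0.0998 dits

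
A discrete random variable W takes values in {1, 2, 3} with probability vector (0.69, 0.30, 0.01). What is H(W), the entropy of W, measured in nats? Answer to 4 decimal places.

0.6633 nats

H(W) = −Σ p·ln p.
  −(0.69)·ln(0.69) = 0.25603
  −(0.30)·ln(0.30) = 0.36119
  −(0.01)·ln(0.01) = 0.04605
Sum: 0.25603 + 0.36119 + 0.04605 = 0.6633 nats.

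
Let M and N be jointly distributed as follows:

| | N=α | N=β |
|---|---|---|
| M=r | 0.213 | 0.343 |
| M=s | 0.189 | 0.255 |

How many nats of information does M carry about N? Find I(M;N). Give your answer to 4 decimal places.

Marginals: p(M) = (0.5560, 0.4440), p(N) = (0.4020, 0.5980).
I(M;N) = Σ p(x,y)·ln[p(x,y)/(p(x)p(y))].
  (r,α): 0.213·ln(0.9530) = -0.01026
  (r,β): 0.343·ln(1.0316) = 0.01068
  (s,α): 0.189·ln(1.0589) = 0.01082
  (s,β): 0.255·ln(0.9604) = -0.01030
Sum = 0.0009 nats.

0.0009 nats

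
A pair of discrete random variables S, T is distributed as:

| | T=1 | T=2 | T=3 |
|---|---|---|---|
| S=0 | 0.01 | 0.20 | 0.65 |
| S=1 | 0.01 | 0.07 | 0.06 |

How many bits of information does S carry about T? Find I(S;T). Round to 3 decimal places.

0.045 bits

Marginals: p(S) = (0.8600, 0.1400), p(T) = (0.0200, 0.2700, 0.7100).
I(S;T) = Σ p(x,y)·log₂[p(x,y)/(p(x)p(y))].
  (0,1): 0.01·log₂(0.5814) = -0.0078
  (0,2): 0.20·log₂(0.8613) = -0.0431
  (0,3): 0.65·log₂(1.0645) = 0.0586
  (1,1): 0.01·log₂(3.5714) = 0.0184
  (1,2): 0.07·log₂(1.8519) = 0.0622
  (1,3): 0.06·log₂(0.6036) = -0.0437
Sum = 0.045 bits.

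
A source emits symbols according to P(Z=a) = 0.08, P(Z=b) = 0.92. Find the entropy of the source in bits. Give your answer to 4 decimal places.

0.4022 bits

H(Z) = −Σ p·log₂ p.
  −(0.08)·log₂(0.08) = 0.29151
  −(0.92)·log₂(0.92) = 0.11067
Sum: 0.29151 + 0.11067 = 0.4022 bits.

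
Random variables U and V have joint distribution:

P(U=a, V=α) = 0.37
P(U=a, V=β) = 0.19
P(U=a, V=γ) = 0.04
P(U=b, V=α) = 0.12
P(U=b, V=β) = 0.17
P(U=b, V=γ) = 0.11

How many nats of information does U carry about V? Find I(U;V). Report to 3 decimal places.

Marginals: p(U) = (0.6000, 0.4000), p(V) = (0.4900, 0.3600, 0.1500).
I(U;V) = Σ p(x,y)·ln[p(x,y)/(p(x)p(y))].
  (a,α): 0.37·ln(1.2585) = 0.0851
  (a,β): 0.19·ln(0.8796) = -0.0244
  (a,γ): 0.04·ln(0.4444) = -0.0324
  (b,α): 0.12·ln(0.6122) = -0.0589
  (b,β): 0.17·ln(1.1806) = 0.0282
  (b,γ): 0.11·ln(1.8333) = 0.0667
Sum = 0.064 nats.

0.064 nats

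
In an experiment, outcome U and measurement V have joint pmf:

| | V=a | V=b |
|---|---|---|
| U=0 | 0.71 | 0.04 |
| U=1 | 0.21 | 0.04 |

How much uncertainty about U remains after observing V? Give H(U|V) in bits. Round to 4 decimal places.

0.7930 bits

Marginals: p(U) = (0.7500, 0.2500), p(V) = (0.9200, 0.0800).
H(U|V) = Σ p(V) · H(U|V=·).
  V=a: p=0.9200, H(U|V=a) = 0.7750
  V=b: p=0.0800, H(U|V=b) = 1.0000
Weighted sum = 0.7930 bits.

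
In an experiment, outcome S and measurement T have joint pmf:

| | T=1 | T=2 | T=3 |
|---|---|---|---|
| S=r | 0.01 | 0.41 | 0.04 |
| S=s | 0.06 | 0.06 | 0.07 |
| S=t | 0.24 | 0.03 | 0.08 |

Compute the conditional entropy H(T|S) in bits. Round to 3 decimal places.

0.972 bits

Marginals: p(S) = (0.4600, 0.1900, 0.3500), p(T) = (0.3100, 0.5000, 0.1900).
H(T|S) = Σ p(S) · H(T|S=·).
  S=r: p=0.4600, H(T|S=r) = 0.5744
  S=s: p=0.1900, H(T|S=s) = 1.5810
  S=t: p=0.3500, H(T|S=t) = 1.1637
Weighted sum = 0.972 bits.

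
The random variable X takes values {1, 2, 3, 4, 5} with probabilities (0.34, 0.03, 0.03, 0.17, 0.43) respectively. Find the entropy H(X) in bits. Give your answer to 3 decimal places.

1.791 bits

H(X) = −Σ p·log₂ p.
  −(0.34)·log₂(0.34) = 0.5292
  −(0.03)·log₂(0.03) = 0.1518
  −(0.03)·log₂(0.03) = 0.1518
  −(0.17)·log₂(0.17) = 0.4346
  −(0.43)·log₂(0.43) = 0.5236
Sum: 0.5292 + 0.1518 + 0.1518 + 0.4346 + 0.5236 = 1.791 bits.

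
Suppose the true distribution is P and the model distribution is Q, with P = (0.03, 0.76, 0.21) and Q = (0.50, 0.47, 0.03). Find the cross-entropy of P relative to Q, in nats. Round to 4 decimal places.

1.3310 nats

H(P,Q) = −Σ p·ln q.
  −0.03·ln(0.50) = 0.02079
  −0.76·ln(0.47) = 0.57382
  −0.21·ln(0.03) = 0.73638
H(P,Q) = 1.3310 nats.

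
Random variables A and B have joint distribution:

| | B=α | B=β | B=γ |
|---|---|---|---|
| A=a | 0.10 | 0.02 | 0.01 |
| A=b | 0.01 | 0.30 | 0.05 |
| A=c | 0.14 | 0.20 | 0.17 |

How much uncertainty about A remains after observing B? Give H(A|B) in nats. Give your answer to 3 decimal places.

0.785 nats

Chain rule: H(A|B) = H(A,B) − H(B).
Marginals: p(A) = (0.1300, 0.3600, 0.5100), p(B) = (0.2500, 0.5200, 0.2300).
H(A,B) = 1.8100 nats; H(B) = 1.0246 nats.
H(A|B) = 1.8100 − 1.0246 = 0.785 nats.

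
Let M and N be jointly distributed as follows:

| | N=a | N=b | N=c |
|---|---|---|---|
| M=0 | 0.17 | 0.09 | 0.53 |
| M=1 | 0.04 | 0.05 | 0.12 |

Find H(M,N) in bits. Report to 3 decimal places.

2.002 bits

H(M,N) = −Σ p(x,y)·log₂ p(x,y) over all 6 cells.
  cell (0,a): −0.17·log₂0.17 = 0.4346
  cell (0,b): −0.09·log₂0.09 = 0.3127
  cell (0,c): −0.53·log₂0.53 = 0.4854
  cell (1,a): −0.04·log₂0.04 = 0.1858
  cell (1,b): −0.05·log₂0.05 = 0.2161
  cell (1,c): −0.12·log₂0.12 = 0.3671
Sum = 2.002 bits.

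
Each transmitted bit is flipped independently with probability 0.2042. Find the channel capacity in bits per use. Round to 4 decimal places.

Binary symmetric channel: C = 1 − h₂(ε) where h₂ is the binary entropy function.
h₂(0.2042) = −0.2042·log₂0.2042 − 0.7958·log₂0.7958 = 0.7302.
C = 1 − 0.7302 = 0.2698 bits per channel use.

0.2698 bits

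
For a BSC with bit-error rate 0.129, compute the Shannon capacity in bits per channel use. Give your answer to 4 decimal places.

0.4453 bits

Binary symmetric channel: C = 1 − h₂(ε) where h₂ is the binary entropy function.
h₂(0.129) = −0.129·log₂0.129 − 0.871·log₂0.871 = 0.5547.
C = 1 − 0.5547 = 0.4453 bits per channel use.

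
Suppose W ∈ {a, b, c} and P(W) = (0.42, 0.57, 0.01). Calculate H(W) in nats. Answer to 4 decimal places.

0.7308 nats

H(W) = −Σ p·ln p.
  −(0.42)·ln(0.42) = 0.36435
  −(0.57)·ln(0.57) = 0.32041
  −(0.01)·ln(0.01) = 0.04605
Sum: 0.36435 + 0.32041 + 0.04605 = 0.7308 nats.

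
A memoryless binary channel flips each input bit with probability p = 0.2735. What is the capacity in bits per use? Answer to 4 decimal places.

0.1536 bits

Binary symmetric channel: C = 1 − h₂(ε) where h₂ is the binary entropy function.
h₂(0.2735) = −0.2735·log₂0.2735 − 0.7265·log₂0.7265 = 0.8464.
C = 1 − 0.8464 = 0.1536 bits per channel use.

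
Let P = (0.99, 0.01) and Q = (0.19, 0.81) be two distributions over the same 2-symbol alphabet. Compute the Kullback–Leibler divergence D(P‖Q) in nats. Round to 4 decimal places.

D(P‖Q) = Σ p·ln(p/q).
  0.99·ln(0.99/0.19) = 1.63417
  0.01·ln(0.01/0.81) = -0.04394
D(P‖Q) = 1.5902 nats.

1.5902 nats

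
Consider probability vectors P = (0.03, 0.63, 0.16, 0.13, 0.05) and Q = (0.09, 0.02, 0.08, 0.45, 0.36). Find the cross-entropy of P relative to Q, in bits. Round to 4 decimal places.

H(P,Q) = −Σ p·log₂ q.
  −0.03·log₂(0.09) = 0.10422
  −0.63·log₂(0.02) = 3.55563
  −0.16·log₂(0.08) = 0.58302
  −0.13·log₂(0.45) = 0.14976
  −0.05·log₂(0.36) = 0.07370
H(P,Q) = 4.4663 bits.

4.4663 bits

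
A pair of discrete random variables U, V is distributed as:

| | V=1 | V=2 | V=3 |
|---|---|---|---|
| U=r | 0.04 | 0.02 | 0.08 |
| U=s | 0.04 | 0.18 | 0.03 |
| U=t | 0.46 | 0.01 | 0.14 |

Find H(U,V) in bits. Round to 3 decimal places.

2.352 bits

H(U,V) = −Σ p(x,y)·log₂ p(x,y) over all 9 cells.
  cell (r,1): −0.04·log₂0.04 = 0.1858
  cell (r,2): −0.02·log₂0.02 = 0.1129
  cell (r,3): −0.08·log₂0.08 = 0.2915
  cell (s,1): −0.04·log₂0.04 = 0.1858
  cell (s,2): −0.18·log₂0.18 = 0.4453
  cell (s,3): −0.03·log₂0.03 = 0.1518
  cell (t,1): −0.46·log₂0.46 = 0.5153
  cell (t,2): −0.01·log₂0.01 = 0.0664
  cell (t,3): −0.14·log₂0.14 = 0.3971
Sum = 2.352 bits.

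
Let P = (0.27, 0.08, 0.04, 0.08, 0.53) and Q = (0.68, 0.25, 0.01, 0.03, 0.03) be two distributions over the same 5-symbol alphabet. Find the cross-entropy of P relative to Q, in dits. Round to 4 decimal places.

1.1023 dits

H(P,Q) = −Σ p·log₁₀ q.
  −0.27·log₁₀(0.68) = 0.04522
  −0.08·log₁₀(0.25) = 0.04816
  −0.04·log₁₀(0.01) = 0.08000
  −0.08·log₁₀(0.03) = 0.12183
  −0.53·log₁₀(0.03) = 0.80713
H(P,Q) = 1.1023 dits.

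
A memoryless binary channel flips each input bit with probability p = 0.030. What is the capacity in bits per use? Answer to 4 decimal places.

Binary symmetric channel: C = 1 − h₂(ε) where h₂ is the binary entropy function.
h₂(0.030) = −0.030·log₂0.030 − 0.970·log₂0.970 = 0.1944.
C = 1 − 0.1944 = 0.8056 bits per channel use.

0.8056 bits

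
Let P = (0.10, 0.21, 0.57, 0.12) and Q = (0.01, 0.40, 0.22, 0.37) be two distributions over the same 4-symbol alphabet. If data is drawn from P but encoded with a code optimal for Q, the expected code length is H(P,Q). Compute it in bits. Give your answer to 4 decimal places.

2.3592 bits

H(P,Q) = −Σ p·log₂ q.
  −0.10·log₂(0.01) = 0.66439
  −0.21·log₂(0.40) = 0.27760
  −0.57·log₂(0.22) = 1.24512
  −0.12·log₂(0.37) = 0.17213
H(P,Q) = 2.3592 bits.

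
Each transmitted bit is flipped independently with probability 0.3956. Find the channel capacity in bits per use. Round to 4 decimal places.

Binary symmetric channel: C = 1 − h₂(ε) where h₂ is the binary entropy function.
h₂(0.3956) = −0.3956·log₂0.3956 − 0.6044·log₂0.6044 = 0.9683.
C = 1 − 0.9683 = 0.0317 bits per channel use.

0.0317 bits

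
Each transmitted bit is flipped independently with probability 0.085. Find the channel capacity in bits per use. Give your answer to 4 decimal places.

0.5804 bits

Binary symmetric channel: C = 1 − h₂(ε) where h₂ is the binary entropy function.
h₂(0.085) = −0.085·log₂0.085 − 0.915·log₂0.915 = 0.4196.
C = 1 − 0.4196 = 0.5804 bits per channel use.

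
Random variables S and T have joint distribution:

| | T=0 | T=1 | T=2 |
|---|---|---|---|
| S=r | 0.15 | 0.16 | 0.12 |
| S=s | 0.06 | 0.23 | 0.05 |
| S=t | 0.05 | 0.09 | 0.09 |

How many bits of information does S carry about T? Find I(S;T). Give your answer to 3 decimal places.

Marginals: p(S) = (0.4300, 0.3400, 0.2300), p(T) = (0.2600, 0.4800, 0.2600).
I(S;T) = H(S) + H(T) − H(S,T).
H(S) = 1.5404, H(T) = 1.5188, H(S,T) = 2.9893.
I(S;T) = 1.5404 + 1.5188 − 2.9893 = 0.070 bits.

0.070 bits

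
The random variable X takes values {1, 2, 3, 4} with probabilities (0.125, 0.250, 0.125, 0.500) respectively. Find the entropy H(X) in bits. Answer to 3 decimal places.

H(X) = −Σ p·log₂ p.
  −(0.125)·log₂(0.125) = 0.3750
  −(0.250)·log₂(0.250) = 0.5000
  −(0.125)·log₂(0.125) = 0.3750
  −(0.500)·log₂(0.500) = 0.5000
Sum: 0.3750 + 0.5000 + 0.3750 + 0.5000 = 1.750 bits.

1.750 bits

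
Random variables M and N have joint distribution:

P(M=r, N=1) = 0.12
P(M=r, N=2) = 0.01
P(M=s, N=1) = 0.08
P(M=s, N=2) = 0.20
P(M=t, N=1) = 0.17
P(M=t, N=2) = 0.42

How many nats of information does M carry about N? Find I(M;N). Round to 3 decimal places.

0.102 nats

Marginals: p(M) = (0.1300, 0.2800, 0.5900), p(N) = (0.3700, 0.6300).
I(M;N) = H(M) + H(N) − H(M,N).
H(M) = 0.9330, H(N) = 0.6590, H(M,N) = 1.4900.
I(M;N) = 0.9330 + 0.6590 − 1.4900 = 0.102 nats.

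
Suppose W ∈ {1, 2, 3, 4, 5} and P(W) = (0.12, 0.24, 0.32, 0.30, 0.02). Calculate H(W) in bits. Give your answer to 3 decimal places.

H(W) = −Σ p·log₂ p.
  −(0.12)·log₂(0.12) = 0.3671
  −(0.24)·log₂(0.24) = 0.4941
  −(0.32)·log₂(0.32) = 0.5260
  −(0.30)·log₂(0.30) = 0.5211
  −(0.02)·log₂(0.02) = 0.1129
Sum: 0.3671 + 0.4941 + 0.5260 + 0.5211 + 0.1129 = 2.021 bits.

2.021 bits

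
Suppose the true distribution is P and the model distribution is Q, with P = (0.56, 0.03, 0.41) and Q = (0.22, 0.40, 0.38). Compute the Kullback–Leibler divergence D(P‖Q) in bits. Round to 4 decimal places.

D(P‖Q) = Σ p·log₂(p/q).
  0.56·log₂(0.56/0.22) = 0.75484
  0.03·log₂(0.03/0.40) = -0.11211
  0.41·log₂(0.41/0.38) = 0.04495
D(P‖Q) = 0.6877 bits.

0.6877 bits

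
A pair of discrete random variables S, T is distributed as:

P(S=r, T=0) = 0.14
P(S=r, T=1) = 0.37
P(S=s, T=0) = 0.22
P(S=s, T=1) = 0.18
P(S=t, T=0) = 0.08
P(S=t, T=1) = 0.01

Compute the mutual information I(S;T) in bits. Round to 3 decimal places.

0.115 bits

Marginals: p(S) = (0.5100, 0.4000, 0.0900), p(T) = (0.4400, 0.5600).
I(S;T) = H(S) + H(T) − H(S,T).
H(S) = 1.3369, H(T) = 0.9896, H(S,T) = 2.2117.
I(S;T) = 1.3369 + 0.9896 − 2.2117 = 0.115 bits.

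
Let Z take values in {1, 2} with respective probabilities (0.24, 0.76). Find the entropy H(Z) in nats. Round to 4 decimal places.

0.5511 nats

H(Z) = −Σ p·ln p.
  −(0.24)·ln(0.24) = 0.34251
  −(0.76)·ln(0.76) = 0.20857
Sum: 0.34251 + 0.20857 = 0.5511 nats.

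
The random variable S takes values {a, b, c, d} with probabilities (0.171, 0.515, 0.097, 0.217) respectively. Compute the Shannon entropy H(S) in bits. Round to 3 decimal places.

1.734 bits

H(S) = −Σ p·log₂ p.
  −(0.171)·log₂(0.171) = 0.4357
  −(0.515)·log₂(0.515) = 0.4930
  −(0.097)·log₂(0.097) = 0.3265
  −(0.217)·log₂(0.217) = 0.4783
Sum: 0.4357 + 0.4930 + 0.3265 + 0.4783 = 1.734 bits.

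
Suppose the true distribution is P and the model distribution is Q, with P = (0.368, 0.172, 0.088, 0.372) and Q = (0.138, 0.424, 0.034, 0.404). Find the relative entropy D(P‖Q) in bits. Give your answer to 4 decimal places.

0.3733 bits

D(P‖Q) = Σ p·log₂(p/q).
  0.368·log₂(0.368/0.138) = 0.52073
  0.172·log₂(0.172/0.424) = -0.22388
  0.088·log₂(0.088/0.034) = 0.12073
  0.372·log₂(0.372/0.404) = -0.04429
D(P‖Q) = 0.3733 bits.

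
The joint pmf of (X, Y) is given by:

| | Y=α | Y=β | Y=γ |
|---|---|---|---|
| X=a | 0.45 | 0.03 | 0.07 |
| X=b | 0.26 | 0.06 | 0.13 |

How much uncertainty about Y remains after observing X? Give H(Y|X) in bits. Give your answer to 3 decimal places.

1.077 bits

Marginals: p(X) = (0.5500, 0.4500), p(Y) = (0.7100, 0.0900, 0.2000).
H(Y|X) = Σ p(X) · H(Y|X=·).
  X=a: p=0.5500, H(Y|X=a) = 0.8443
  X=b: p=0.4500, H(Y|X=b) = 1.3624
Weighted sum = 1.077 bits.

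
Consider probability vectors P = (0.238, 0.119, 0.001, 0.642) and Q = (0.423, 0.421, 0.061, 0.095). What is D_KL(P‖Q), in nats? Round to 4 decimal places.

D(P‖Q) = Σ p·ln(p/q).
  0.238·ln(0.238/0.423) = -0.13687
  0.119·ln(0.119/0.421) = -0.15036
  0.001·ln(0.001/0.061) = -0.00411
  0.642·ln(0.642/0.095) = 1.22668
D(P‖Q) = 0.9353 nats.

0.9353 nats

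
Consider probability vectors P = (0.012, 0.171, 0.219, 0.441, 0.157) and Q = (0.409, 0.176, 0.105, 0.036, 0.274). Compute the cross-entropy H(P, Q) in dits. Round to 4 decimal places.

H(P,Q) = −Σ p·log₁₀ q.
  −0.012·log₁₀(0.409) = 0.00466
  −0.171·log₁₀(0.176) = 0.12902
  −0.219·log₁₀(0.105) = 0.21436
  −0.441·log₁₀(0.036) = 0.63667
  −0.157·log₁₀(0.274) = 0.08827
H(P,Q) = 1.0730 dits.

1.0730 dits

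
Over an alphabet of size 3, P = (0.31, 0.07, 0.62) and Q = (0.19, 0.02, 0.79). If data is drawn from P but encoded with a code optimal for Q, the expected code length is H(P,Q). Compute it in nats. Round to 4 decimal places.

0.9348 nats

H(P,Q) = −Σ p·ln q.
  −0.31·ln(0.19) = 0.51483
  −0.07·ln(0.02) = 0.27384
  −0.62·ln(0.79) = 0.14615
H(P,Q) = 0.9348 nats.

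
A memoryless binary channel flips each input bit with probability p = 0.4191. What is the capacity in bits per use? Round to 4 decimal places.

0.0190 bits

Binary symmetric channel: C = 1 − h₂(ε) where h₂ is the binary entropy function.
h₂(0.4191) = −0.4191·log₂0.4191 − 0.5809·log₂0.5809 = 0.9810.
C = 1 − 0.9810 = 0.0190 bits per channel use.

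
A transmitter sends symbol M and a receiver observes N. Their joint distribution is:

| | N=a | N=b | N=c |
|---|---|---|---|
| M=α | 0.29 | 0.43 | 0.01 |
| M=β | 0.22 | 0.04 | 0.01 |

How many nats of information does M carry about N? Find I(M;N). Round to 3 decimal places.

0.084 nats

Marginals: p(M) = (0.7300, 0.2700), p(N) = (0.5100, 0.4700, 0.0200).
I(M;N) = Σ p(x,y)·ln[p(x,y)/(p(x)p(y))].
  (α,a): 0.29·ln(0.7789) = -0.0724
  (α,b): 0.43·ln(1.2533) = 0.0971
  (α,c): 0.01·ln(0.6849) = -0.0038
  (β,a): 0.22·ln(1.5977) = 0.1031
  (β,b): 0.04·ln(0.3152) = -0.0462
  (β,c): 0.01·ln(1.8519) = 0.0062
Sum = 0.084 nats.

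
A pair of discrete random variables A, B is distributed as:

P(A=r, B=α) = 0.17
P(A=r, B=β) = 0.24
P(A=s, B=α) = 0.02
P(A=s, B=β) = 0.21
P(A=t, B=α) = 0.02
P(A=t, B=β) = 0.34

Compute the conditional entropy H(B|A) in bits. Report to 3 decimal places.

0.611 bits

Chain rule: H(B|A) = H(A,B) − H(A).
Marginals: p(A) = (0.4100, 0.2300, 0.3600), p(B) = (0.2100, 0.7900).
H(A,B) = 2.1565 bits; H(A) = 1.5457 bits.
H(B|A) = 2.1565 − 1.5457 = 0.611 bits.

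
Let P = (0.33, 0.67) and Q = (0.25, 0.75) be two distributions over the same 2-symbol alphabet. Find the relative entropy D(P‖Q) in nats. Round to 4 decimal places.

D(P‖Q) = Σ p·ln(p/q).
  0.33·ln(0.33/0.25) = 0.09162
  0.67·ln(0.67/0.75) = -0.07557
D(P‖Q) = 0.0160 nats.

0.0160 nats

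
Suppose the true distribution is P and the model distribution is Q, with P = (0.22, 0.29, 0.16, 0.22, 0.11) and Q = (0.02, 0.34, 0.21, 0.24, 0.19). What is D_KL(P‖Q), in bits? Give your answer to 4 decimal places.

0.5174 bits

D(P‖Q) = Σ p·log₂(p/q).
  0.22·log₂(0.22/0.02) = 0.76107
  0.29·log₂(0.29/0.34) = -0.06655
  0.16·log₂(0.16/0.21) = -0.06277
  0.22·log₂(0.22/0.24) = -0.02762
  0.11·log₂(0.11/0.19) = -0.08673
D(P‖Q) = 0.5174 bits.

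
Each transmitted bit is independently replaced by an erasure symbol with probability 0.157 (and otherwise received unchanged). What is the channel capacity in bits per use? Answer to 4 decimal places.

0.8430 bits

Binary erasure channel: capacity C = 1 − ε.
C = 1 − 0.157 = 0.8430 bits per channel use.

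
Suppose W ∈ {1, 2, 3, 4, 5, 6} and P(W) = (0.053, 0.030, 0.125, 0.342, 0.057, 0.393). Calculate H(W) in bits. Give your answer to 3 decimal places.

H(W) = −Σ p·log₂ p.
  −(0.053)·log₂(0.053) = 0.2246
  −(0.030)·log₂(0.030) = 0.1518
  −(0.125)·log₂(0.125) = 0.3750
  −(0.342)·log₂(0.342) = 0.5294
  −(0.057)·log₂(0.057) = 0.2356
  −(0.393)·log₂(0.393) = 0.5295
Sum: 0.2246 + 0.1518 + 0.3750 + 0.5294 + 0.2356 + 0.5295 = 2.046 bits.

2.046 bits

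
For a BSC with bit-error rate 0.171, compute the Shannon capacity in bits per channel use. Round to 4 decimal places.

0.3400 bits

Binary symmetric channel: C = 1 − h₂(ε) where h₂ is the binary entropy function.
h₂(0.171) = −0.171·log₂0.171 − 0.829·log₂0.829 = 0.6600.
C = 1 − 0.6600 = 0.3400 bits per channel use.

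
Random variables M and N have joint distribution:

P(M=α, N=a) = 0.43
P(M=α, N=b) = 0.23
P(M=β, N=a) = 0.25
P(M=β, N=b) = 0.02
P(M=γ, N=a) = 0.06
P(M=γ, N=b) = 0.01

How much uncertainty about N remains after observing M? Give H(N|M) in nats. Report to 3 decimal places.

0.527 nats

Chain rule: H(N|M) = H(M,N) − H(M).
Marginals: p(M) = (0.6600, 0.2700, 0.0700), p(N) = (0.7400, 0.2600).
H(M,N) = 1.3406 nats; H(M) = 0.8139 nats.
H(N|M) = 1.3406 − 0.8139 = 0.527 nats.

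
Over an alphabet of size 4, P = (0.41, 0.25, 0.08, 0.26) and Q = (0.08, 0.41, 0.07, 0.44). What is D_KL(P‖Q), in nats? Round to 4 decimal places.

D(P‖Q) = Σ p·ln(p/q).
  0.41·ln(0.41/0.08) = 0.66999
  0.25·ln(0.25/0.41) = -0.12367
  0.08·ln(0.08/0.07) = 0.01068
  0.26·ln(0.26/0.44) = -0.13678
D(P‖Q) = 0.4202 nats.

0.4202 nats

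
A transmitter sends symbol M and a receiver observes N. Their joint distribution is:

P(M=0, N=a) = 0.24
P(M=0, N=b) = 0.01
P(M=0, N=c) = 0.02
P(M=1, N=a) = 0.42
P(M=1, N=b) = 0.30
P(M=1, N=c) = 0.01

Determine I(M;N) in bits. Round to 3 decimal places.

0.126 bits

Marginals: p(M) = (0.2700, 0.7300), p(N) = (0.6600, 0.3100, 0.0300).
I(M;N) = Σ p(x,y)·log₂[p(x,y)/(p(x)p(y))].
  (0,a): 0.24·log₂(1.3468) = 0.1031
  (0,b): 0.01·log₂(0.1195) = -0.0307
  (0,c): 0.02·log₂(2.4691) = 0.0261
  (1,a): 0.42·log₂(0.8717) = -0.0832
  (1,b): 0.30·log₂(1.3257) = 0.1220
  (1,c): 0.01·log₂(0.4566) = -0.0113
Sum = 0.126 bits.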